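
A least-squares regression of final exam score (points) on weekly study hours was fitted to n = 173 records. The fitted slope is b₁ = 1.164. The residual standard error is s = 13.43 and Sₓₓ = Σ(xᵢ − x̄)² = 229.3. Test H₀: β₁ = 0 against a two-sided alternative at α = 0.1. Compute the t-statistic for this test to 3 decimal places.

SE(b₁) = s/√Sₓₓ = 13.43/√229.3 = 0.886899.
t = 1.164 / 0.886899 = 1.312.
df = n − 2 = 171.
Two-sided p ≈ 0.1911, which is ≥ 0.1, so fail to reject H₀.
The data do not give significant evidence of an association between weekly study hours and final exam score.

t = 1.312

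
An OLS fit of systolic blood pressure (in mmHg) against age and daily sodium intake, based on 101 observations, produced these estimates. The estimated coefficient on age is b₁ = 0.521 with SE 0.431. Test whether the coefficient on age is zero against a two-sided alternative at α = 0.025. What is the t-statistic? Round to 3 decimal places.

t = 1.209

H₀: β₁ = 0 vs H₁: β₁ ≠ 0.
t = (b₁ − β₁⁰)/SE = 0.521 / 0.431 = 1.209.
df = n − k − 1 = 101 − 2 − 1 = 98.
Two-sided p ≈ 0.2296, which is ≥ 0.025, so fail to reject H₀.
The data do not give significant evidence of an association between age and systolic blood pressure, after adjusting for the other predictors.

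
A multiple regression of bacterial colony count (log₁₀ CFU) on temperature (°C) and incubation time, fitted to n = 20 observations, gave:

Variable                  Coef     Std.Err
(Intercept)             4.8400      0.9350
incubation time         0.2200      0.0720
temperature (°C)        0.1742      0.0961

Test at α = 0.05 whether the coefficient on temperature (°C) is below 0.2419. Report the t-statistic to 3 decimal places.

t = -0.704

Read off: b = 0.1742, SE = 0.0961 for temperature (°C).
H₀: β₁ = 0.2419 vs H₁: β₁ < 0.2419.
t = (0.1742 − 0.2419) / 0.0961 = -0.704.
df = n − k − 1 = 20 − 2 − 1 = 17.
One-sided p ≈ 0.2453, which is ≥ 0.05, so fail to reject H₀.
The data do not give significant evidence that the true slope on temperature (°C) is below 0.2419 log₁₀ CFU per unit, holding the other predictors fixed.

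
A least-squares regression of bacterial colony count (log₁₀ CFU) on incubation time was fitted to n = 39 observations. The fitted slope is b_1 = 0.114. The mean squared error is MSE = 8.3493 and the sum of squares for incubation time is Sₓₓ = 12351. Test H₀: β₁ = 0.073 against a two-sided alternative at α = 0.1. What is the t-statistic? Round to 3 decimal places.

SE(b_1) = √(MSE/Sₓₓ) = √(8.3493/12351) = 0.026.
t = (0.114 − 0.073) / 0.026 = 1.577.
df = n − 2 = 37.
Two-sided p ≈ 0.1233, which is ≥ 0.1, so fail to reject H₀.
The data are consistent with a true slope of 0.073 log₁₀ CFU per unit of incubation time.

t = 1.577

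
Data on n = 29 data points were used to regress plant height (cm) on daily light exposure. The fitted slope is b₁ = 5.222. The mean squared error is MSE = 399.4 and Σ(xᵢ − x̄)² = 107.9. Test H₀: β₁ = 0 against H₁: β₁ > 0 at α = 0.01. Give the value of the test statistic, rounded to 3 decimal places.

t = 2.714

SE(b₁) = √(MSE/Sₓₓ) = √(399.4/107.9) = 1.92395.
t = 5.222 / 1.92395 = 2.714.
df = n − 2 = 27.
One-sided p ≈ 0.0057, which is < 0.01, so reject H₀.
There is evidence that the true slope on daily light exposure is positive.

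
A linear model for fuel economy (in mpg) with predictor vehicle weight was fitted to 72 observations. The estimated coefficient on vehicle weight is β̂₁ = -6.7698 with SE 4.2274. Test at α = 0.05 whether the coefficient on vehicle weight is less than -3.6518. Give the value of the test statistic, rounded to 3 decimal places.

H₀: β₁ = -3.6518 vs H₁: β₁ < -3.6518.
t = (β̂₁ − β₁⁰)/SE = (-6.7698 − (-3.6518)) / 4.2274 = -0.738.
df = n − 2 = 72 − 2 = 70.
One-sided p ≈ 0.2316, which is ≥ 0.05, so fail to reject H₀.
The data do not give significant evidence that the true slope on vehicle weight is below -3.6518 mpg per unit.

t = -0.738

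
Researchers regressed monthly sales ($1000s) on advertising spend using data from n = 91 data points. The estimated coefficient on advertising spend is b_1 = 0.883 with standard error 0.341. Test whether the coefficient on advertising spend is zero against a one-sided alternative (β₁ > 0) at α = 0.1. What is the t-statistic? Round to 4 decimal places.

t = 2.5894

H₀: β₁ = 0 vs H₁: β₁ > 0.
t = (b_1 − β₁⁰)/SE = 0.883 / 0.341 = 2.5894.
df = n − 2 = 91 − 2 = 89.
One-sided p ≈ 0.0056, which is < 0.1, so reject H₀.
There is evidence that the true slope on advertising spend is positive.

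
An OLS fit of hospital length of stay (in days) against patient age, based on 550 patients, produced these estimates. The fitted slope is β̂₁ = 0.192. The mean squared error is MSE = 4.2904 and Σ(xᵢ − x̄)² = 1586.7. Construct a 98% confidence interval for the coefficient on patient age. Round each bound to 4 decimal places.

(0.0707, 0.3133)

SE(β̂₁) = √(MSE/Sₓₓ) = √(4.2904/1586.7) = 0.0519998.
df = n − 2 = 548.
t* = t_{0.01, 548} = 2.333172.
Margin = t* × SE = 2.333172 × 0.0519998 = 0.121324.
CI: 0.192 ± 0.121324 → (0.0707, 0.3133).
With 98% confidence, each one-unit increase in patient age is associated with a change of between 0.0707 and 0.3133 days in hospital length of stay.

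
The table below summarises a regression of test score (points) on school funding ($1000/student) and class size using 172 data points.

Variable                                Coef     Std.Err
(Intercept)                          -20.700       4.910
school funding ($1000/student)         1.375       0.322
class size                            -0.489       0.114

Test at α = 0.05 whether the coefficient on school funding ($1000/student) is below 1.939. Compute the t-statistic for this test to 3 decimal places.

t = -1.752

Read off: b = 1.375, SE = 0.322 for school funding ($1000/student).
H₀: β₁ = 1.939 vs H₁: β₁ < 1.939.
t = (1.375 − 1.939) / 0.322 = -1.752.
df = n − k − 1 = 172 − 2 − 1 = 169.
One-sided p ≈ 0.0408, which is < 0.05, so reject H₀.
There is evidence that the true slope on school funding ($1000/student) is below 1.939 points per unit, holding the other predictors fixed.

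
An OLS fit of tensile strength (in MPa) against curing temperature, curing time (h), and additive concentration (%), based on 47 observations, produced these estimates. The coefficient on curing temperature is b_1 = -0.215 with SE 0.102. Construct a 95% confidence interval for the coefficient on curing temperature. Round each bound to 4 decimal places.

df = n − k − 1 = 47 − 3 − 1 = 43.
t* = t_{0.025, 43} = 2.016692.
Margin = t* × SE = 2.016692 × 0.102 = 0.205703.
CI: -0.215 ± 0.205703 → (-0.4207, -0.0093).
With 95% confidence, each one-unit increase in curing temperature is associated with a change of between -0.4207 and -0.0093 MPa in tensile strength, holding the other predictors fixed.

(-0.4207, -0.0093)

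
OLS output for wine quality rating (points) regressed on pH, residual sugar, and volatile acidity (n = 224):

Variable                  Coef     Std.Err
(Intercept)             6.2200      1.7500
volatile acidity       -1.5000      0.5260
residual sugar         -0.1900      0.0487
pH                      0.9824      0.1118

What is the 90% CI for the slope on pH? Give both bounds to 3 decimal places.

(0.798, 1.167)

Read off: b = 0.9824, SE = 0.1118 for pH.
df = n − k − 1 = 224 − 3 − 1 = 220.
t* = t_{0.05, 220} = 1.651809.
Margin = t* × SE = 1.651809 × 0.1118 = 0.18467.
CI: 0.9824 ± 0.18467 → (0.798, 1.167).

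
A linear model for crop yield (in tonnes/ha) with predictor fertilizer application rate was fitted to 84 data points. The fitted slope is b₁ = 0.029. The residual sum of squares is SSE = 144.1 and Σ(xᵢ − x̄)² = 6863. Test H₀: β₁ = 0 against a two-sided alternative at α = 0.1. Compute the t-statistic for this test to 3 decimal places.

MSE = SSE/(n − 2) = 144.1/82 = 1.75732.
SE(b₁) = √(MSE/Sₓₓ) = √(1.75732/6863) = 0.0160018.
t = 0.029 / 0.0160018 = 1.812.
df = n − 2 = 82.
Two-sided p ≈ 0.0736, which is < 0.1, so reject H₀.
There is evidence that fertilizer application rate is associated with crop yield.

t = 1.812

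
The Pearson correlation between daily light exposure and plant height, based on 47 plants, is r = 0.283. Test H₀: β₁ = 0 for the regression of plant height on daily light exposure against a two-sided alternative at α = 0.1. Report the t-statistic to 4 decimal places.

t = 1.9793

t = r·√(n − 2)/√(1 − r²) = 0.283·√45/√0.919911 = 1.9793.
df = n − 2 = 45.
Two-sided p ≈ 0.0539, which is < 0.1, so reject H₀.
There is evidence of a linear association between daily light exposure and plant height.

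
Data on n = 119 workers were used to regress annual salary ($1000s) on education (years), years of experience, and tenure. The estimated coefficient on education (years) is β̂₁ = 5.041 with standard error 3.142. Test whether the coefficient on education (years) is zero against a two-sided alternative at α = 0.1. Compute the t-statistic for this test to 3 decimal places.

H₀: β₁ = 0 vs H₁: β₁ ≠ 0.
t = (β̂₁ − β₁⁰)/SE = 5.041 / 3.142 = 1.604.
df = n − k − 1 = 119 − 3 − 1 = 115.
Two-sided p ≈ 0.1114, which is ≥ 0.1, so fail to reject H₀.
The data do not give significant evidence of an association between education (years) and annual salary, after adjusting for the other predictors.

t = 1.604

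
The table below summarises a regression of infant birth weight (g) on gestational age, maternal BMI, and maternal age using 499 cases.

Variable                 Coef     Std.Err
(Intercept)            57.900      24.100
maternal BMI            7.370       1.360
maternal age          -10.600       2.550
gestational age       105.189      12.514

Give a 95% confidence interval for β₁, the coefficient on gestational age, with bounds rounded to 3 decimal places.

Read off: b = 105.189, SE = 12.514 for gestational age.
df = n − k − 1 = 499 − 3 − 1 = 495.
t* = t_{0.025, 495} = 1.964768.
Margin = t* × SE = 1.964768 × 12.514 = 24.58711.
CI: 105.189 ± 24.58711 → (80.602, 129.776).

(80.602, 129.776)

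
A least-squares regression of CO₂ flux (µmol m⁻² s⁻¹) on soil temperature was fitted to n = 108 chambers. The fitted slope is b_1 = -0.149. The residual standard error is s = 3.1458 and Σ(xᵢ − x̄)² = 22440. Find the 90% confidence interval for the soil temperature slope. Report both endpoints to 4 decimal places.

SE(b_1) = s/√Sₓₓ = 3.1458/√22440 = 0.021.
df = n − 2 = 106.
t* = t_{0.05, 106} = 1.659356.
Margin = t* × SE = 1.659356 × 0.021 = 0.034847.
CI: -0.149 ± 0.034847 → (-0.1838, -0.1142).
With 90% confidence, each one-unit increase in soil temperature is associated with a change of between -0.1838 and -0.1142 µmol m⁻² s⁻¹ in CO₂ flux.

(-0.1838, -0.1142)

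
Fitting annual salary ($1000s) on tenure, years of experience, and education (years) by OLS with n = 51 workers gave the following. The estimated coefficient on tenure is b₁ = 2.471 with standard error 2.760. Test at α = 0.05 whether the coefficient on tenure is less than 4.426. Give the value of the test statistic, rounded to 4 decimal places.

t = -0.7083

H₀: β₁ = 4.426 vs H₁: β₁ < 4.426.
t = (b₁ − β₁⁰)/SE = (2.471 − 4.426) / 2.760 = -0.7083.
df = n − k − 1 = 51 − 3 − 1 = 47.
One-sided p ≈ 0.2411, which is ≥ 0.05, so fail to reject H₀.
The data do not give significant evidence that the true slope on tenure is below 4.426 $1000s per unit, holding the other predictors fixed.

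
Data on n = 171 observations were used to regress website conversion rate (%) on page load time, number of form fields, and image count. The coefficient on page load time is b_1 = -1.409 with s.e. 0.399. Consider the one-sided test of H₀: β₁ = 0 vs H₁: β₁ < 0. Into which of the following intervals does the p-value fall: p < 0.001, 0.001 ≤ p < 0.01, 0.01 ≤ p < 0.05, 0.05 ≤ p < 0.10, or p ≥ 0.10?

t = -1.409 / 0.399 = -3.531.
df = n − k − 1 = 171 − 3 − 1 = 167.
One-sided p = P(T_{167} < t) ≈ 0.0003.
So p < 0.001.

p < 0.001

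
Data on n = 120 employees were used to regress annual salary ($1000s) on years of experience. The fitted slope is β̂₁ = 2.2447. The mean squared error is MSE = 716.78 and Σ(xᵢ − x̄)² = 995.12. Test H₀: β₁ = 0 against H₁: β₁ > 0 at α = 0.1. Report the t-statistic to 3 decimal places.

t = 2.645

SE(β̂₁) = √(MSE/Sₓₓ) = √(716.78/995.12) = 0.848702.
t = 2.2447 / 0.848702 = 2.645.
df = n − 2 = 118.
One-sided p ≈ 0.0046, which is < 0.1, so reject H₀.
There is evidence that the true slope on years of experience is positive.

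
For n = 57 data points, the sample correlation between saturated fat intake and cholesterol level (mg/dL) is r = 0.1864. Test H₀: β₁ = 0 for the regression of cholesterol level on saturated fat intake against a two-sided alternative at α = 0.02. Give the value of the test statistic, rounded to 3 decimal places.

t = r·√(n − 2)/√(1 − r²) = 0.1864·√55/√0.965255 = 1.407.
df = n − 2 = 55.
Two-sided p ≈ 0.1650, which is ≥ 0.02, so fail to reject H₀.
The data do not give significant evidence of a linear association between saturated fat intake and cholesterol level.

t = 1.407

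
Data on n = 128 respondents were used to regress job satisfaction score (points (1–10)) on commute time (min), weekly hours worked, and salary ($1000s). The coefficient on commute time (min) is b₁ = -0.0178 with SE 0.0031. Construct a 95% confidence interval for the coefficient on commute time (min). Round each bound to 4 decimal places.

(-0.0239, -0.0117)

df = n − k − 1 = 128 − 3 − 1 = 124.
t* = t_{0.025, 124} = 1.97928.
Margin = t* × SE = 1.97928 × 0.0031 = 0.006136.
CI: -0.0178 ± 0.006136 → (-0.0239, -0.0117).
With 95% confidence, each one-unit increase in commute time (min) is associated with a change of between -0.0239 and -0.0117 points (1–10) in job satisfaction score, holding the other predictors fixed.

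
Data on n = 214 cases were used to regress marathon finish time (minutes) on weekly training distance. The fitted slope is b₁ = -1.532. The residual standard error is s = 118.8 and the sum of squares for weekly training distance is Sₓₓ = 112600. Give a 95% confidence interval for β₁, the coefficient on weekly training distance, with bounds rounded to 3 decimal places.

(-2.230, -0.834)

SE(b₁) = s/√Sₓₓ = 118.8/√112600 = 0.354036.
df = n − 2 = 212.
t* = t_{0.025, 212} = 1.971217.
Margin = t* × SE = 1.971217 × 0.354036 = 0.69788.
CI: -1.532 ± 0.69788 → (-2.230, -0.834).
With 95% confidence, each one-unit increase in weekly training distance is associated with a change of between -2.230 and -0.834 minutes in marathon finish time.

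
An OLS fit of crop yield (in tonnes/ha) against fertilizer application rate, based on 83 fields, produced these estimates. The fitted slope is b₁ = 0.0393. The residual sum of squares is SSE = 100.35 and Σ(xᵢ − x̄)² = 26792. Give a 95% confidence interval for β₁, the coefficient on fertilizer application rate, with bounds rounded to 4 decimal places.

MSE = SSE/(n − 2) = 100.35/81 = 1.23889.
SE(b₁) = √(MSE/Sₓₓ) = √(1.23889/26792) = 0.00680007.
df = n − 2 = 81.
t* = t_{0.025, 81} = 1.989686.
Margin = t* × SE = 1.989686 × 0.00680007 = 0.013530.
CI: 0.0393 ± 0.013530 → (0.0258, 0.0528).
With 95% confidence, each one-unit increase in fertilizer application rate is associated with a change of between 0.0258 and 0.0528 tonnes/ha in crop yield.

(0.0258, 0.0528)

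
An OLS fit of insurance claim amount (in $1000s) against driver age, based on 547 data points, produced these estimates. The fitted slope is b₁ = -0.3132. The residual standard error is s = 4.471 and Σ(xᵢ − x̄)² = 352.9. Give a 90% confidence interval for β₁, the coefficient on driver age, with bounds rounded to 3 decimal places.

SE(b₁) = s/√Sₓₓ = 4.471/√352.9 = 0.238001.
df = n − 2 = 545.
t* = t_{0.05, 545} = 1.647654.
Margin = t* × SE = 1.647654 × 0.238001 = 0.39214.
CI: -0.3132 ± 0.39214 → (-0.705, 0.079).
With 90% confidence, each one-unit increase in driver age is associated with a change of between -0.705 and 0.079 $1000s in insurance claim amount.

(-0.705, 0.079)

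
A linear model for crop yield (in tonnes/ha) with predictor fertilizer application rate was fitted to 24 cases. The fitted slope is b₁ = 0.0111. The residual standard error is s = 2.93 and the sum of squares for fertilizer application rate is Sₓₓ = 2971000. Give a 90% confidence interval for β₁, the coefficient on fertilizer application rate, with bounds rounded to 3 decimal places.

SE(b₁) = s/√Sₓₓ = 2.93/√2971000 = 0.00169987.
df = n − 2 = 22.
t* = t_{0.05, 22} = 1.717144.
Margin = t* × SE = 1.717144 × 0.00169987 = 0.00292.
CI: 0.0111 ± 0.00292 → (0.008, 0.014).
With 90% confidence, each one-unit increase in fertilizer application rate is associated with a change of between 0.008 and 0.014 tonnes/ha in crop yield.

(0.008, 0.014)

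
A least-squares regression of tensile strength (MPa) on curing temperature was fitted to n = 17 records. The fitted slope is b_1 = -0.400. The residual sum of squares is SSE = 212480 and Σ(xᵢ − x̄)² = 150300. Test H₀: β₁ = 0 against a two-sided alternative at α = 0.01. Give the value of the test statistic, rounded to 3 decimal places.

t = -1.303

MSE = SSE/(n − 2) = 212480/15 = 14165.3.
SE(b_1) = √(MSE/Sₓₓ) = √(14165.3/150300) = 0.306997.
t = -0.400 / 0.306997 = -1.303.
df = n − 2 = 15.
Two-sided p ≈ 0.2122, which is ≥ 0.01, so fail to reject H₀.
The data do not give significant evidence of an association between curing temperature and tensile strength.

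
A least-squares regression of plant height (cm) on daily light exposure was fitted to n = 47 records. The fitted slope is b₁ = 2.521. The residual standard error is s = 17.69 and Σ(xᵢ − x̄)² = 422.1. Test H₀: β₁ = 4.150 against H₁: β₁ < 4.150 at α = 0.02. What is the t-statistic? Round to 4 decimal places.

SE(b₁) = s/√Sₓₓ = 17.69/√422.1 = 0.861034.
t = (2.521 − 4.150) / 0.861034 = -1.8919.
df = n − 2 = 45.
One-sided p ≈ 0.0325, which is ≥ 0.02, so fail to reject H₀.
The data do not give significant evidence that the true slope on daily light exposure is below 4.150 cm per unit.

t = -1.8919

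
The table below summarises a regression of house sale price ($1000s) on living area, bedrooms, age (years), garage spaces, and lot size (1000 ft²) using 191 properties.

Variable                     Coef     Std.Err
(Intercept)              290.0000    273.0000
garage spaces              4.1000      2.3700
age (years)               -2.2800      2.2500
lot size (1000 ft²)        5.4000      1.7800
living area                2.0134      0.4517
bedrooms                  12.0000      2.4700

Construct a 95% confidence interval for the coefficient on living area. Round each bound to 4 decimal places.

Read off: b = 2.0134, SE = 0.4517 for living area.
df = n − k − 1 = 191 − 5 − 1 = 185.
t* = t_{0.025, 185} = 1.97287.
Margin = t* × SE = 1.97287 × 0.4517 = 0.891145.
CI: 2.0134 ± 0.891145 → (1.1223, 2.9045).

(1.1223, 2.9045)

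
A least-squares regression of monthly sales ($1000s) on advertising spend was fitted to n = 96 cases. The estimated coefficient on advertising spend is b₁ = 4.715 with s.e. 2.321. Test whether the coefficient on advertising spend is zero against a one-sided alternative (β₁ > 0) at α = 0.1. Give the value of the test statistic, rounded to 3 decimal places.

H₀: β₁ = 0 vs H₁: β₁ > 0.
t = (b₁ − β₁⁰)/SE = 4.715 / 2.321 = 2.031.
df = n − 2 = 96 − 2 = 94.
One-sided p ≈ 0.0225, which is < 0.1, so reject H₀.
There is evidence that the true slope on advertising spend is positive.

t = 2.031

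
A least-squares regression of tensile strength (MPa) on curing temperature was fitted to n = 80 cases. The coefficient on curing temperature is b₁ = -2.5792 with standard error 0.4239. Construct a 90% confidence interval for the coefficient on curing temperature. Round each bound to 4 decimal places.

df = n − 2 = 80 − 2 = 78.
t* = t_{0.05, 78} = 1.664625.
Margin = t* × SE = 1.664625 × 0.4239 = 0.705634.
CI: -2.5792 ± 0.705634 → (-3.2848, -1.8736).
With 90% confidence, each one-unit increase in curing temperature is associated with a change of between -3.2848 and -1.8736 MPa in tensile strength.

(-3.2848, -1.8736)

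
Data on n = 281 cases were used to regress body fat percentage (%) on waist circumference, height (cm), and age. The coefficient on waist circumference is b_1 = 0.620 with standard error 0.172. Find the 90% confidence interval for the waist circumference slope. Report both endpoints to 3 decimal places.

df = n − k − 1 = 281 − 3 − 1 = 277.
t* = t_{0.05, 277} = 1.650373.
Margin = t* × SE = 1.650373 × 0.172 = 0.28386.
CI: 0.620 ± 0.28386 → (0.336, 0.904).
With 90% confidence, each one-unit increase in waist circumference is associated with a change of between 0.336 and 0.904 % in body fat percentage, holding the other predictors fixed.

(0.336, 0.904)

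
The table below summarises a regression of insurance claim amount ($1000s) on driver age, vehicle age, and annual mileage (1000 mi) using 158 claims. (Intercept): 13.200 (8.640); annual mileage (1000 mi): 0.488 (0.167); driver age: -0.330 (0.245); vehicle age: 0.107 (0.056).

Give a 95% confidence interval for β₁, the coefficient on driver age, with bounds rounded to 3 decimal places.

(-0.814, 0.154)

Read off: b = -0.330, SE = 0.245 for driver age.
df = n − k − 1 = 158 − 3 − 1 = 154.
t* = t_{0.025, 154} = 1.975488.
Margin = t* × SE = 1.975488 × 0.245 = 0.48399.
CI: -0.330 ± 0.48399 → (-0.814, 0.154).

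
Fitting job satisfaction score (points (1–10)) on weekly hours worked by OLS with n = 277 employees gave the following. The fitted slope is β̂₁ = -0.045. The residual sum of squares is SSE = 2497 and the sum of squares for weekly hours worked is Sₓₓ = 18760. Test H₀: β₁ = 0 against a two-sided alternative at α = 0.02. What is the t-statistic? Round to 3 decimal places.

t = -2.045

MSE = SSE/(n − 2) = 2497/275 = 9.08.
SE(β̂₁) = √(MSE/Sₓₓ) = √(9.08/18760) = 0.0220002.
t = -0.045 / 0.0220002 = -2.045.
df = n − 2 = 275.
Two-sided p ≈ 0.0418, which is ≥ 0.02, so fail to reject H₀.
The data do not give significant evidence of an association between weekly hours worked and job satisfaction score.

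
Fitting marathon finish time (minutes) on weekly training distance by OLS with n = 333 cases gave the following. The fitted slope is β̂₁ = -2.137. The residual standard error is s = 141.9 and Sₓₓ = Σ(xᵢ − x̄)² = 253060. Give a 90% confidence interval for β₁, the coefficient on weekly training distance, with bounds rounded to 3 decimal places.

SE(β̂₁) = s/√Sₓₓ = 141.9/√253060 = 0.282079.
df = n − 2 = 331.
t* = t_{0.05, 331} = 1.64947.
Margin = t* × SE = 1.64947 × 0.282079 = 0.46528.
CI: -2.137 ± 0.46528 → (-2.602, -1.672).
With 90% confidence, each one-unit increase in weekly training distance is associated with a change of between -2.602 and -1.672 minutes in marathon finish time.

(-2.602, -1.672)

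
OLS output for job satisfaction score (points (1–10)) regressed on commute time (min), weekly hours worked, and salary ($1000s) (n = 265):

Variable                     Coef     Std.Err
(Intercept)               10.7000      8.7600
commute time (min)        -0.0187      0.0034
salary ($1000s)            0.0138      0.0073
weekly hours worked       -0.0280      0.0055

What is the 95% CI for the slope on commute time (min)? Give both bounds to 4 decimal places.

(-0.0254, -0.0120)

Read off: b = -0.0187, SE = 0.0034 for commute time (min).
df = n − k − 1 = 265 − 3 − 1 = 261.
t* = t_{0.025, 261} = 1.969095.
Margin = t* × SE = 1.969095 × 0.0034 = 0.006695.
CI: -0.0187 ± 0.006695 → (-0.0254, -0.0120).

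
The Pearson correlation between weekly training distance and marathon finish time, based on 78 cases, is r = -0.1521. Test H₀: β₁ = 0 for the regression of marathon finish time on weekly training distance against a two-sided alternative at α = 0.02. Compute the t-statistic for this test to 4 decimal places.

t = r·√(n − 2)/√(1 − r²) = -0.1521·√76/√0.976866 = -1.3416.
df = n − 2 = 76.
Two-sided p ≈ 0.1837, which is ≥ 0.02, so fail to reject H₀.
The data do not give significant evidence of a linear association between weekly training distance and marathon finish time.

t = -1.3416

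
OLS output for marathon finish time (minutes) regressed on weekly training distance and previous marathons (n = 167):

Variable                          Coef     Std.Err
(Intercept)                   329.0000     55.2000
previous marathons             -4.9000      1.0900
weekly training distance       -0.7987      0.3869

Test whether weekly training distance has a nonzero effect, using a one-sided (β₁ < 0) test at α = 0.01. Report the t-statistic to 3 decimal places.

Read off: b = -0.7987, SE = 0.3869 for weekly training distance.
H₀: β₁ = 0 vs H₁: β₁ < 0.
t = -0.7987 / 0.3869 = -2.064.
df = n − k − 1 = 167 − 2 − 1 = 164.
One-sided p ≈ 0.0203, which is ≥ 0.01, so fail to reject H₀.
The data do not give significant evidence that the true slope on weekly training distance is negative, holding the other predictors fixed.

t = -2.064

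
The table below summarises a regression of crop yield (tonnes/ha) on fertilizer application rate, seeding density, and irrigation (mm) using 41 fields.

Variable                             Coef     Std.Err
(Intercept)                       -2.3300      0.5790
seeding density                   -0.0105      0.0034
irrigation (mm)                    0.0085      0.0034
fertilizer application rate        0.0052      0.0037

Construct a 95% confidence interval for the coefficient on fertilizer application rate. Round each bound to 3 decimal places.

(-0.002, 0.013)

Read off: b = 0.0052, SE = 0.0037 for fertilizer application rate.
df = n − k − 1 = 41 − 3 − 1 = 37.
t* = t_{0.025, 37} = 2.026192.
Margin = t* × SE = 2.026192 × 0.0037 = 0.00750.
CI: 0.0052 ± 0.00750 → (-0.002, 0.013).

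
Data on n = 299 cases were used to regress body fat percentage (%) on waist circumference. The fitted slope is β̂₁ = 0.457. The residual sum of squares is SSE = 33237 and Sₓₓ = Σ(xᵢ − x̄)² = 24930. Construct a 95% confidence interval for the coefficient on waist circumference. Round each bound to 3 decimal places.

MSE = SSE/(n − 2) = 33237/297 = 111.909.
SE(β̂₁) = √(MSE/Sₓₓ) = √(111.909/24930) = 0.0669995.
df = n − 2 = 297.
t* = t_{0.025, 297} = 1.967984.
Margin = t* × SE = 1.967984 × 0.0669995 = 0.13185.
CI: 0.457 ± 0.13185 → (0.325, 0.589).
With 95% confidence, each one-unit increase in waist circumference is associated with a change of between 0.325 and 0.589 % in body fat percentage.

(0.325, 0.589)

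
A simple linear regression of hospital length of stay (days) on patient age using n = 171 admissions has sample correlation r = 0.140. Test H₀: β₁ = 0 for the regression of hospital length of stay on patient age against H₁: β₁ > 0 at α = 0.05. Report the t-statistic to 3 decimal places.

t = r·√(n − 2)/√(1 − r²) = 0.140·√169/√0.9804 = 1.838.
df = n − 2 = 169.
One-sided p ≈ 0.0339, which is < 0.05, so reject H₀.
There is evidence of a linear association between patient age and hospital length of stay.

t = 1.838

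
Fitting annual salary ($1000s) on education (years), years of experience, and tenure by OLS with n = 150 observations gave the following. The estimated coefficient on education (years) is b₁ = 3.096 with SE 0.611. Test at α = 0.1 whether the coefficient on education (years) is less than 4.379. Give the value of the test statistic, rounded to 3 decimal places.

t = -2.100

H₀: β₁ = 4.379 vs H₁: β₁ < 4.379.
t = (b₁ − β₁⁰)/SE = (3.096 − 4.379) / 0.611 = -2.100.
df = n − k − 1 = 150 − 3 − 1 = 146.
One-sided p ≈ 0.0187, which is < 0.1, so reject H₀.
There is evidence that the true slope on education (years) is below 4.379 $1000s per unit, holding the other predictors fixed.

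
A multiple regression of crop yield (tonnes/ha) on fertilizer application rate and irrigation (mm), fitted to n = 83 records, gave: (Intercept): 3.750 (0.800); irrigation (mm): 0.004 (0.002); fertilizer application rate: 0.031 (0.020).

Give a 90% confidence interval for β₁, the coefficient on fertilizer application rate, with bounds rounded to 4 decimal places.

(-0.0023, 0.0643)

Read off: b = 0.031, SE = 0.020 for fertilizer application rate.
df = n − k − 1 = 83 − 2 − 1 = 80.
t* = t_{0.05, 80} = 1.664125.
Margin = t* × SE = 1.664125 × 0.020 = 0.033282.
CI: 0.031 ± 0.033282 → (-0.0023, 0.0643).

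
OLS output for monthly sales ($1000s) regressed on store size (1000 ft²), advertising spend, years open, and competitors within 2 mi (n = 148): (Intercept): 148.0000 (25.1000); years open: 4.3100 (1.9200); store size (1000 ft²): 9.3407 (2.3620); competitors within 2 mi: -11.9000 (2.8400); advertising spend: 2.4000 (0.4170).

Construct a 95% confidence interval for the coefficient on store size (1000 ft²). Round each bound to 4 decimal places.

Read off: b = 9.3407, SE = 2.3620 for store size (1000 ft²).
df = n − k − 1 = 148 − 4 − 1 = 143.
t* = t_{0.025, 143} = 1.976692.
Margin = t* × SE = 1.976692 × 2.3620 = 4.668947.
CI: 9.3407 ± 4.668947 → (4.6718, 14.0096).

(4.6718, 14.0096)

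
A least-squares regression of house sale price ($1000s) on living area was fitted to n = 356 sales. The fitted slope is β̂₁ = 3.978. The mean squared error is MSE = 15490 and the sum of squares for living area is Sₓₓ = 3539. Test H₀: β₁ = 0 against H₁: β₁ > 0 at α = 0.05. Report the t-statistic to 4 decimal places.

t = 1.9014

SE(β̂₁) = √(MSE/Sₓₓ) = √(15490/3539) = 2.09211.
t = 3.978 / 2.09211 = 1.9014.
df = n − 2 = 354.
One-sided p ≈ 0.0290, which is < 0.05, so reject H₀.
There is evidence that the true slope on living area is positive.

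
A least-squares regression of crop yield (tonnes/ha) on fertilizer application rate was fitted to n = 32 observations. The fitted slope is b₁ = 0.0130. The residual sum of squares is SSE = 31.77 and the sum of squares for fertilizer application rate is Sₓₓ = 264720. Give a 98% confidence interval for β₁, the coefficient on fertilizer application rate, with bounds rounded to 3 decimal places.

MSE = SSE/(n − 2) = 31.77/30 = 1.059.
SE(b₁) = √(MSE/Sₓₓ) = √(1.059/264720) = 0.00200011.
df = n − 2 = 30.
t* = t_{0.01, 30} = 2.457262.
Margin = t* × SE = 2.457262 × 0.00200011 = 0.00491.
CI: 0.0130 ± 0.00491 → (0.008, 0.018).
With 98% confidence, each one-unit increase in fertilizer application rate is associated with a change of between 0.008 and 0.018 tonnes/ha in crop yield.

(0.008, 0.018)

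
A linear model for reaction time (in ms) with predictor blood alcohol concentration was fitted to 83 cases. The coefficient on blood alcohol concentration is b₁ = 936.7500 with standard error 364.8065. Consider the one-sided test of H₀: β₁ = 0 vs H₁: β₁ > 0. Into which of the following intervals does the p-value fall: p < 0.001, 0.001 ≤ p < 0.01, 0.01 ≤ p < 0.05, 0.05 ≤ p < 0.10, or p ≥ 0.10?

0.001 ≤ p < 0.01

t = 936.7500 / 364.8065 = 2.568.
df = n − 2 = 83 − 2 = 81.
One-sided p = P(T_{81} > t) ≈ 0.0060.
So 0.001 ≤ p < 0.01.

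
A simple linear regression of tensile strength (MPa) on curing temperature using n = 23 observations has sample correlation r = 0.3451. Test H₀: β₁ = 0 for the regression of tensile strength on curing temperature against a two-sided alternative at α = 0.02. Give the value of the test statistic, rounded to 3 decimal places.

t = 1.685

t = r·√(n − 2)/√(1 − r²) = 0.3451·√21/√0.880906 = 1.685.
df = n − 2 = 21.
Two-sided p ≈ 0.1068, which is ≥ 0.02, so fail to reject H₀.
The data do not give significant evidence of a linear association between curing temperature and tensile strength.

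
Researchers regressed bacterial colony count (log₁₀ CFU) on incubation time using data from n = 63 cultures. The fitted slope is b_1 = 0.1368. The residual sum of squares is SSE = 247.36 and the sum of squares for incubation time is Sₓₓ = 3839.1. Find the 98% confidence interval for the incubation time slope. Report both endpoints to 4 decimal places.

MSE = SSE/(n − 2) = 247.36/61 = 4.05508.
SE(b_1) = √(MSE/Sₓₓ) = √(4.05508/3839.1) = 0.0325001.
df = n − 2 = 61.
t* = t_{0.01, 61} = 2.389047.
Margin = t* × SE = 2.389047 × 0.0325001 = 0.077644.
CI: 0.1368 ± 0.077644 → (0.0592, 0.2144).
With 98% confidence, each one-unit increase in incubation time is associated with a change of between 0.0592 and 0.2144 log₁₀ CFU in bacterial colony count.

(0.0592, 0.2144)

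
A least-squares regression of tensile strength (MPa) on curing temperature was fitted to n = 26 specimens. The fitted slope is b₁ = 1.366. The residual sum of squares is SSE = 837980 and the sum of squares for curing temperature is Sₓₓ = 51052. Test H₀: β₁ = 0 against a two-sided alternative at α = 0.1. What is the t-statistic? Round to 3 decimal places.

MSE = SSE/(n − 2) = 837980/24 = 34915.8.
SE(b₁) = √(MSE/Sₓₓ) = √(34915.8/51052) = 0.826999.
t = 1.366 / 0.826999 = 1.652.
df = n − 2 = 24.
Two-sided p ≈ 0.1116, which is ≥ 0.1, so fail to reject H₀.
The data do not give significant evidence of an association between curing temperature and tensile strength.

t = 1.652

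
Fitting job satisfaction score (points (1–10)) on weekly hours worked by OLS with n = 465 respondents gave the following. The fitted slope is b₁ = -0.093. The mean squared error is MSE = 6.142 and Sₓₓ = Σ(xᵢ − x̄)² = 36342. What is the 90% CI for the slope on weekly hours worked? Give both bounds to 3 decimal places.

SE(b₁) = √(MSE/Sₓₓ) = √(6.142/36342) = 0.0130002.
df = n − 2 = 463.
t* = t_{0.05, 463} = 1.648151.
Margin = t* × SE = 1.648151 × 0.0130002 = 0.02143.
CI: -0.093 ± 0.02143 → (-0.114, -0.072).
With 90% confidence, each one-unit increase in weekly hours worked is associated with a change of between -0.114 and -0.072 points (1–10) in job satisfaction score.

(-0.114, -0.072)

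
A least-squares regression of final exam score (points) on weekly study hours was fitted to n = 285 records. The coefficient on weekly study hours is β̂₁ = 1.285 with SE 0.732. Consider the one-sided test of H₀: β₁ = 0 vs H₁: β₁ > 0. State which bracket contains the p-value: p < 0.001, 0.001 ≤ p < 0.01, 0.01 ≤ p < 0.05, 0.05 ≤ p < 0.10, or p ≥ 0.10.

t = 1.285 / 0.732 = 1.755.
df = n − 2 = 285 − 2 = 283.
One-sided p = P(T_{283} > t) ≈ 0.0401.
So 0.01 ≤ p < 0.05.

0.01 ≤ p < 0.05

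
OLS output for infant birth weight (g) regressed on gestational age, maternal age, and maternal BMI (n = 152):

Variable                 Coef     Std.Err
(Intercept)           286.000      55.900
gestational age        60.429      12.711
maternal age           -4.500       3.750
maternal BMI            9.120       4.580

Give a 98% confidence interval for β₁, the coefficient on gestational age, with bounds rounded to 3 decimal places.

(30.535, 90.323)

Read off: b = 60.429, SE = 12.711 for gestational age.
df = n − k − 1 = 152 − 3 − 1 = 148.
t* = t_{0.01, 148} = 2.351808.
Margin = t* × SE = 2.351808 × 12.711 = 29.89383.
CI: 60.429 ± 29.89383 → (30.535, 90.323).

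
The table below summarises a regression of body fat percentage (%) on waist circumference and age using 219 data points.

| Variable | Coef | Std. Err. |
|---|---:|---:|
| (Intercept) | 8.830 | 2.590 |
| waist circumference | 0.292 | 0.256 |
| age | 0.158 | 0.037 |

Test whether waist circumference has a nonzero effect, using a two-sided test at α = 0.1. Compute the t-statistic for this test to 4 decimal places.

Read off: b = 0.292, SE = 0.256 for waist circumference.
H₀: β₁ = 0 vs H₁: β₁ ≠ 0.
t = 0.292 / 0.256 = 1.1406.
df = n − k − 1 = 219 − 2 − 1 = 216.
Two-sided p ≈ 0.2553, which is ≥ 0.1, so fail to reject H₀.
The data do not give significant evidence of an association between waist circumference and body fat percentage, after adjusting for the other predictors.

t = 1.1406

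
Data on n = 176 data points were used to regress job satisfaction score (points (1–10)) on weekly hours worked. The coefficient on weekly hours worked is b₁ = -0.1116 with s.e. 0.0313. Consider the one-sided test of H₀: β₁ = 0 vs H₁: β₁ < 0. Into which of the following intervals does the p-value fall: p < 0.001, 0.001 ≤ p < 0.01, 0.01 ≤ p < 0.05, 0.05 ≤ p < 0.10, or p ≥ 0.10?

t = -0.1116 / 0.0313 = -3.565.
df = n − 2 = 176 − 2 = 174.
One-sided p = P(T_{174} < t) ≈ 0.0002.
So p < 0.001.

p < 0.001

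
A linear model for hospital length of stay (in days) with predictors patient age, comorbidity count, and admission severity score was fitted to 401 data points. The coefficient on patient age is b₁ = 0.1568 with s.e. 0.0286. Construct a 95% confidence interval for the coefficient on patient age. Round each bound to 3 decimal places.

(0.101, 0.213)

df = n − k − 1 = 401 − 3 − 1 = 397.
t* = t_{0.025, 397} = 1.965957.
Margin = t* × SE = 1.965957 × 0.0286 = 0.05623.
CI: 0.1568 ± 0.05623 → (0.101, 0.213).
With 95% confidence, each one-unit increase in patient age is associated with a change of between 0.101 and 0.213 days in hospital length of stay, holding the other predictors fixed.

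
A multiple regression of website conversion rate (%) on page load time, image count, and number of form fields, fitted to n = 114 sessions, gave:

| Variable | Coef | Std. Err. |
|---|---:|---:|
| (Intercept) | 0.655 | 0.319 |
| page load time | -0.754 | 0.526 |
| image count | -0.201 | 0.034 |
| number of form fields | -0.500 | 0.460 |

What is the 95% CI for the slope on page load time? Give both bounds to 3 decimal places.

Read off: b = -0.754, SE = 0.526 for page load time.
df = n − k − 1 = 114 − 3 − 1 = 110.
t* = t_{0.025, 110} = 1.981765.
Margin = t* × SE = 1.981765 × 0.526 = 1.04241.
CI: -0.754 ± 1.04241 → (-1.796, 0.288).

(-1.796, 0.288)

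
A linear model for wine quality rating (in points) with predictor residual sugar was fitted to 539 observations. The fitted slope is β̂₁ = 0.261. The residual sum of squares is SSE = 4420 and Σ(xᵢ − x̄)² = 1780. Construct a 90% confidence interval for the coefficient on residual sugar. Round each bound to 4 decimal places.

(0.1490, 0.3730)

MSE = SSE/(n − 2) = 4420/537 = 8.23091.
SE(β̂₁) = √(MSE/Sₓₓ) = √(8.23091/1780) = 0.0680008.
df = n − 2 = 537.
t* = t_{0.05, 537} = 1.647696.
Margin = t* × SE = 1.647696 × 0.0680008 = 0.112045.
CI: 0.261 ± 0.112045 → (0.1490, 0.3730).
With 90% confidence, each one-unit increase in residual sugar is associated with a change of between 0.1490 and 0.3730 points in wine quality rating.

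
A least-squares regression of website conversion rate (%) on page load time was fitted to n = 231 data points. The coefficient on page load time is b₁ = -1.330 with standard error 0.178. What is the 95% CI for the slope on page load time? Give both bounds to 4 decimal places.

df = n − 2 = 231 − 2 = 229.
t* = t_{0.025, 229} = 1.970377.
Margin = t* × SE = 1.970377 × 0.178 = 0.350727.
CI: -1.330 ± 0.350727 → (-1.6807, -0.9793).
With 95% confidence, each one-unit increase in page load time is associated with a change of between -1.6807 and -0.9793 % in website conversion rate.

(-1.6807, -0.9793)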